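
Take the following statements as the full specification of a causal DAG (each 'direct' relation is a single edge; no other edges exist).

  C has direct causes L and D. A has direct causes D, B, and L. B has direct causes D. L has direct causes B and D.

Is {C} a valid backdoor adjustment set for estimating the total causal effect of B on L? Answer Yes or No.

No

Backdoor paths from B to L (paths whose first edge points into B):
  P1: B <- D -> L
  P2: B <- D -> C <- L
  P3: B <- D -> A <- L
Condition 1 (no descendant of B in the set): FAILS — C is a descendant of B.
Condition 2 (every backdoor path blocked by {C}):
  P1: open — no interior node is in the conditioning set.
  P2: open — collider(s) C are conditioned on (or have a conditioned descendant) and no non-collider on the path is in the set.
  P3: blocked at collider A (neither it nor any descendant is in the conditioning set).
{C} does not satisfy the backdoor criterion.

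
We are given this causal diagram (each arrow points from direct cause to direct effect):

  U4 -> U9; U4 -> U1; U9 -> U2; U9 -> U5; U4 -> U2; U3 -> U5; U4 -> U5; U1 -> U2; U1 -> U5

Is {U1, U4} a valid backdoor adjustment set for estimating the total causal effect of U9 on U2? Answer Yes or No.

Backdoor paths from U9 to U2 (paths whose first edge points into U9):
  P1: U9 <- U4 -> U1 -> U2
  P2: U9 <- U4 -> U5 <- U1 -> U2
  P3: U9 <- U4 -> U2
Condition 1 (no descendant of U9 in the set): holds — descendants of U9 are {U2, U5}; none are in {U1, U4}.
Condition 2 (every backdoor path blocked by {U1, U4}):
  P1: blocked at fork node U4 ∈ conditioning set.
  P2: blocked at fork node U4 ∈ conditioning set.
  P3: blocked at fork node U4 ∈ conditioning set.
{U1, U4} satisfies the backdoor criterion.

Yes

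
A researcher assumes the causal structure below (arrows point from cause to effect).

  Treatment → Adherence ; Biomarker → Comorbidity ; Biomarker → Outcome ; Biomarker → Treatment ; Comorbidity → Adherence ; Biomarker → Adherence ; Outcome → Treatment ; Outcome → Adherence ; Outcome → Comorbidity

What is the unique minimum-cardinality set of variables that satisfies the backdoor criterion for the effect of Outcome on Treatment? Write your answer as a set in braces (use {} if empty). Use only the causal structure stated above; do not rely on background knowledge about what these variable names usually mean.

{Biomarker}

Variables eligible for adjustment (non-descendants of Outcome, excluding Outcome and Treatment): {Biomarker}.
Backdoor paths from Outcome to Treatment:
  P1: Outcome <- Biomarker -> Treatment
  P2: Outcome <- Biomarker -> Comorbidity -> Adherence <- Treatment
  P3: Outcome <- Biomarker -> Adherence <- Treatment
The empty set is not sufficient: P1 (Outcome <- Biomarker -> Treatment) has no collider blocking it and no conditioned non-collider, so it is open.
Try {Biomarker}:
  P1: blocked at fork node Biomarker ∈ conditioning set.
  P2: blocked at fork node Biomarker ∈ conditioning set.
  P3: blocked at fork node Biomarker ∈ conditioning set.
{Biomarker} contains no descendant of Outcome and blocks every backdoor path.
{Biomarker} is the unique smallest valid adjustment set.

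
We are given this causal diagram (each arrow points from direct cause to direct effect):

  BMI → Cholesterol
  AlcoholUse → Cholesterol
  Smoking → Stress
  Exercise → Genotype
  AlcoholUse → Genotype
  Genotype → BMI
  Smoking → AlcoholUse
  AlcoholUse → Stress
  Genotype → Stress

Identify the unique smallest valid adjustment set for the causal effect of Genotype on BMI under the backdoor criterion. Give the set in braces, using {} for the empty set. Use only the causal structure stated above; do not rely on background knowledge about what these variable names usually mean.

{}

Variables eligible for adjustment (non-descendants of Genotype, excluding Genotype and BMI): {AlcoholUse, Exercise, Smoking}.
Backdoor paths from Genotype to BMI:
  P1: Genotype <- AlcoholUse -> Cholesterol <- BMI
Each backdoor path contains an unconditioned collider, so every path is already blocked with the empty conditioning set:
  P1: blocked at collider Cholesterol (neither it nor any descendant is in the conditioning set).
The empty set is therefore the unique smallest valid set.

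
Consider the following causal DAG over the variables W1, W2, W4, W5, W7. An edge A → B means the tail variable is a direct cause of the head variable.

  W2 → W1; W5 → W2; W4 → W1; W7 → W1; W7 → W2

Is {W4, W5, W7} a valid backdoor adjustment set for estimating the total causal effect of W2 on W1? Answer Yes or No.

Backdoor paths from W2 to W1 (paths whose first edge points into W2):
  P1: W2 <- W7 -> W1
Condition 1 (no descendant of W2 in the set): holds — descendants of W2 are {W1}; none are in {W4, W5, W7}.
Condition 2 (every backdoor path blocked by {W4, W5, W7}):
  P1: blocked at fork node W7 ∈ conditioning set.
{W4, W5, W7} satisfies the backdoor criterion.

Yes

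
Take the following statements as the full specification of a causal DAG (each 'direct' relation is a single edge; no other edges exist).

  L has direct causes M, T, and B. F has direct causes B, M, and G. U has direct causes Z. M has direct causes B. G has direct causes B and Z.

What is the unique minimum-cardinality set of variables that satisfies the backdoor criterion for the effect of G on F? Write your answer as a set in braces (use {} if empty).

Variables eligible for adjustment (non-descendants of G, excluding G and F): {B, L, M, T, U, Z}.
Backdoor paths from G to F:
  P1: G <- B -> M -> F
  P2: G <- B -> F
  P3: G <- B -> L <- M -> F
The empty set is not sufficient: P1 (G <- B -> M -> F) has no collider blocking it and no conditioned non-collider, so it is open.
Try {B}:
  P1: blocked at fork node B ∈ conditioning set.
  P2: blocked at fork node B ∈ conditioning set.
  P3: blocked at fork node B ∈ conditioning set.
{B} contains no descendant of G and blocks every backdoor path.
No other singleton works — e.g. {Z} leaves P1 open — so {B} is the unique smallest valid adjustment set.

{B}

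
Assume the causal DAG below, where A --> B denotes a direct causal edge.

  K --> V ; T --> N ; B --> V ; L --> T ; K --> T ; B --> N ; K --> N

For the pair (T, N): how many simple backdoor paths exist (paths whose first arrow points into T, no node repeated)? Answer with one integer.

A backdoor path from T to N is any simple undirected path whose first edge points into T (i.e. leaves T via a parent).
Parents of T: {K, L}.
Enumerating:
  P1: T <- K -> V <- B -> N
  P2: T <- K -> N
That exhausts the simple backdoor paths. Count: 2.

2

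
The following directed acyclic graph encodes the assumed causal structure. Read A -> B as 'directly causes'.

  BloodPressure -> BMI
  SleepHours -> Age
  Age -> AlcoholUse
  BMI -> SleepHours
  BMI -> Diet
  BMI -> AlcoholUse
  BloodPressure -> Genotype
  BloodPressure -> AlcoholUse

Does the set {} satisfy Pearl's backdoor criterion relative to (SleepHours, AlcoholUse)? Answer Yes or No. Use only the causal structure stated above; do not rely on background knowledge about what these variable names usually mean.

Backdoor paths from SleepHours to AlcoholUse (paths whose first edge points into SleepHours):
  P1: SleepHours <- BMI <- BloodPressure -> AlcoholUse
  P2: SleepHours <- BMI -> AlcoholUse
Condition 1 (no descendant of SleepHours in the set): holds — descendants of SleepHours are {Age, AlcoholUse}; none are in {}.
Condition 2 (every backdoor path blocked by {}):
  P1: open — no interior node is in the conditioning set.
  P2: open — no interior node is in the conditioning set.
{} does not satisfy the backdoor criterion.

No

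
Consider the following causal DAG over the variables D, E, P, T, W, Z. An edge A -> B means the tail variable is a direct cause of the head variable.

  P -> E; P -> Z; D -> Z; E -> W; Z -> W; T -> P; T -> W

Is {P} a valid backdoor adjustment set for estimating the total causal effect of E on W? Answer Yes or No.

Yes

Backdoor paths from E to W (paths whose first edge points into E):
  P1: E <- P <- T -> W
  P2: E <- P -> Z -> W
Condition 1 (no descendant of E in the set): holds — descendants of E are {W}; none are in {P}.
Condition 2 (every backdoor path blocked by {P}):
  P1: blocked at chain node P ∈ conditioning set.
  P2: blocked at fork node P ∈ conditioning set.
{P} satisfies the backdoor criterion.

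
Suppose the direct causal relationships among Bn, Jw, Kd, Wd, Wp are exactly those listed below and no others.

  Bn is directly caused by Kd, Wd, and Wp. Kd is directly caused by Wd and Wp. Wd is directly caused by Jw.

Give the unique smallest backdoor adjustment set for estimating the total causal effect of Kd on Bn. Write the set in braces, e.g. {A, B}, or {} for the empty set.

{Wd, Wp}

Variables eligible for adjustment (non-descendants of Kd, excluding Kd and Bn): {Jw, Wd, Wp}.
Backdoor paths from Kd to Bn:
  P1: Kd <- Wp -> Bn
  P2: Kd <- Wd -> Bn
The empty set is not sufficient: P1 (Kd <- Wp -> Bn) has no collider blocking it and no conditioned non-collider, so it is open.
Try {Wd, Wp}:
  P1: blocked at fork node Wp ∈ conditioning set.
  P2: blocked at fork node Wd ∈ conditioning set.
{Wd, Wp} contains no descendant of Kd and blocks every backdoor path.
Every element of {Wd, Wp} is needed (dropping Wd leaves P2 open; dropping Wp leaves P1 open), so no proper subset is valid.
Among all size-2 subsets of the eligible variables, only {Wd, Wp} blocks every backdoor path, so it is the unique smallest valid adjustment set.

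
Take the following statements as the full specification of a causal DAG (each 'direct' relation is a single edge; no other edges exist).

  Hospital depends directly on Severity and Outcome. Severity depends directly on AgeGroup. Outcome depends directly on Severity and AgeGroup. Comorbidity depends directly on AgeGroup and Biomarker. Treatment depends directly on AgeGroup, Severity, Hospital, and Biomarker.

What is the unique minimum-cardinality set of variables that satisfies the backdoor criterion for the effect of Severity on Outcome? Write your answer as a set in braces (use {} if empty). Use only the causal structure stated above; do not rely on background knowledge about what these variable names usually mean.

Variables eligible for adjustment (non-descendants of Severity, excluding Severity and Outcome): {AgeGroup, Biomarker, Comorbidity}.
Backdoor paths from Severity to Outcome:
  P1: Severity <- AgeGroup -> Outcome
  P2: Severity <- AgeGroup -> Comorbidity <- Biomarker -> Treatment <- Hospital <- Outcome
  P3: Severity <- AgeGroup -> Treatment <- Hospital <- Outcome
The empty set is not sufficient: P1 (Severity <- AgeGroup -> Outcome) has no collider blocking it and no conditioned non-collider, so it is open.
Try {AgeGroup}:
  P1: blocked at fork node AgeGroup ∈ conditioning set.
  P2: blocked at fork node AgeGroup ∈ conditioning set.
  P3: blocked at fork node AgeGroup ∈ conditioning set.
{AgeGroup} contains no descendant of Severity and blocks every backdoor path.
No other singleton works — e.g. {Biomarker} leaves P1 open — so {AgeGroup} is the unique smallest valid adjustment set.

{AgeGroup}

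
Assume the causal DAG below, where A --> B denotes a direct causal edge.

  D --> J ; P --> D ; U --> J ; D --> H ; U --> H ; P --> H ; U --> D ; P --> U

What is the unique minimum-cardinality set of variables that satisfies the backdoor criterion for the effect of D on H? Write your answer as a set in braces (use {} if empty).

{P, U}

Variables eligible for adjustment (non-descendants of D, excluding D and H): {P, U}.
Backdoor paths from D to H:
  P1: D <- P -> U -> H
  P2: D <- P -> H
  P3: D <- U <- P -> H
  P4: D <- U -> H
The empty set is not sufficient: P1 (D <- P -> U -> H) has no collider blocking it and no conditioned non-collider, so it is open.
Try {P, U}:
  P1: blocked at fork node P ∈ conditioning set.
  P2: blocked at fork node P ∈ conditioning set.
  P3: blocked at chain node U ∈ conditioning set.
  P4: blocked at fork node U ∈ conditioning set.
{P, U} contains no descendant of D and blocks every backdoor path.
Every element of {P, U} is needed (dropping P leaves P2 open; dropping U leaves P4 open), so no proper subset is valid.
Among all size-2 subsets of the eligible variables, only {P, U} blocks every backdoor path, so it is the unique smallest valid adjustment set.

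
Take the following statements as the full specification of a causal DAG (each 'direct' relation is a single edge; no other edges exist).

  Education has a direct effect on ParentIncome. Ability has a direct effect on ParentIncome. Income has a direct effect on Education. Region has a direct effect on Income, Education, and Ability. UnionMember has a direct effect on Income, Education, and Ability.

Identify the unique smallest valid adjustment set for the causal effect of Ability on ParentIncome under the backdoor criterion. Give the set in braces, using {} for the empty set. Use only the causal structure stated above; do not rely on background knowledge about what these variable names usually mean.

Variables eligible for adjustment (non-descendants of Ability, excluding Ability and ParentIncome): {Education, Income, Region, UnionMember}.
Backdoor paths from Ability to ParentIncome:
  P1: Ability <- UnionMember -> Income <- Region -> Education -> ParentIncome
  P2: Ability <- UnionMember -> Income -> Education -> ParentIncome
  P3: Ability <- UnionMember -> Education -> ParentIncome
  P4: Ability <- Region -> Income <- UnionMember -> Education -> ParentIncome
  P5: Ability <- Region -> Income -> Education -> ParentIncome
  P6: Ability <- Region -> Education -> ParentIncome
The empty set is not sufficient: P2 (Ability <- UnionMember -> Income -> Education -> ParentIncome) has no collider blocking it and no conditioned non-collider, so it is open.
Try {Education}:
  P1: blocked at chain node Education ∈ conditioning set.
  P2: blocked at chain node Education ∈ conditioning set.
  P3: blocked at chain node Education ∈ conditioning set.
  P4: blocked at chain node Education ∈ conditioning set.
  P5: blocked at chain node Education ∈ conditioning set.
  P6: blocked at chain node Education ∈ conditioning set.
{Education} contains no descendant of Ability and blocks every backdoor path.
No other singleton works — e.g. {UnionMember} leaves P5 open — so {Education} is the unique smallest valid adjustment set.

{Education}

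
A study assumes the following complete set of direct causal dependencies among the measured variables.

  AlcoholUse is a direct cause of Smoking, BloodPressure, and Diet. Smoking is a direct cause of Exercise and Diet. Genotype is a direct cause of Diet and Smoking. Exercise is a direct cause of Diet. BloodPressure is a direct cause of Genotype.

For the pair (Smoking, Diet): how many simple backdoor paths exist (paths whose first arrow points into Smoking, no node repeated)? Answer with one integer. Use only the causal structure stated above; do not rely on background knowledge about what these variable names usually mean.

4

A backdoor path from Smoking to Diet is any simple undirected path whose first edge points into Smoking (i.e. leaves Smoking via a parent).
Parents of Smoking: {AlcoholUse, Genotype}.
Enumerating:
  P1: Smoking <- AlcoholUse -> BloodPressure -> Genotype -> Diet
  P2: Smoking <- AlcoholUse -> Diet
  P3: Smoking <- Genotype <- BloodPressure <- AlcoholUse -> Diet
  P4: Smoking <- Genotype -> Diet
That exhausts the simple backdoor paths. Count: 4.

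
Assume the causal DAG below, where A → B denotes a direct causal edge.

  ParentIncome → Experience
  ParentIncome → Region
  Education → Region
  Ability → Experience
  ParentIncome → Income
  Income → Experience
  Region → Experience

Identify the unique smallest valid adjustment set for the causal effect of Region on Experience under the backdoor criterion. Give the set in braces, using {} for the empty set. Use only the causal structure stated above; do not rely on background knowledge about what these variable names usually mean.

Variables eligible for adjustment (non-descendants of Region, excluding Region and Experience): {Ability, Education, Income, ParentIncome}.
Backdoor paths from Region to Experience:
  P1: Region <- ParentIncome -> Income -> Experience
  P2: Region <- ParentIncome -> Experience
The empty set is not sufficient: P1 (Region <- ParentIncome -> Income -> Experience) has no collider blocking it and no conditioned non-collider, so it is open.
Try {ParentIncome}:
  P1: blocked at fork node ParentIncome ∈ conditioning set.
  P2: blocked at fork node ParentIncome ∈ conditioning set.
{ParentIncome} contains no descendant of Region and blocks every backdoor path.
No other singleton works — e.g. {Education} leaves P1 open — so {ParentIncome} is the unique smallest valid adjustment set.

{ParentIncome}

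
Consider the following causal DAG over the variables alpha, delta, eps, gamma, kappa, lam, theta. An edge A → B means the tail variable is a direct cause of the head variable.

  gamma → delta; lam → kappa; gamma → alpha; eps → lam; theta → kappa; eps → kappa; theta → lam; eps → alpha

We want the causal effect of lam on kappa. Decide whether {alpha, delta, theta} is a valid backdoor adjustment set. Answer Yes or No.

No

Backdoor paths from lam to kappa (paths whose first edge points into lam):
  P1: lam <- theta -> kappa
  P2: lam <- eps -> kappa
Condition 1 (no descendant of lam in the set): holds — descendants of lam are {kappa}; none are in {alpha, delta, theta}.
Condition 2 (every backdoor path blocked by {alpha, delta, theta}):
  P1: blocked at fork node theta ∈ conditioning set.
  P2: open — no interior node is in the conditioning set.
{alpha, delta, theta} does not satisfy the backdoor criterion.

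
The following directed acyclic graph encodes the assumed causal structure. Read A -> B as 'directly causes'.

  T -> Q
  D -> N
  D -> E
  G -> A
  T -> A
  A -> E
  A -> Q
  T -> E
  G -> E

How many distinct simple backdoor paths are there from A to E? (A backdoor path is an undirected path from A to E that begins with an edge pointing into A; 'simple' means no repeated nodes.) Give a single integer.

A backdoor path from A to E is any simple undirected path whose first edge points into A (i.e. leaves A via a parent).
Parents of A: {G, T}.
Enumerating:
  P1: A <- T -> E
  P2: A <- G -> E
That exhausts the simple backdoor paths. Count: 2.

2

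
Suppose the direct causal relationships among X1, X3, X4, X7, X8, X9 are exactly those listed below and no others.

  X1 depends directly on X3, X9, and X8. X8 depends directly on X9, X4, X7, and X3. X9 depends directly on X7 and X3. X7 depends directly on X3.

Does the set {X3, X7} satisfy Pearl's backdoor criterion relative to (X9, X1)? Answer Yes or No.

Yes

Backdoor paths from X9 to X1 (paths whose first edge points into X9):
  P1: X9 <- X3 -> X7 -> X8 -> X1
  P2: X9 <- X3 -> X8 -> X1
  P3: X9 <- X3 -> X1
  P4: X9 <- X7 <- X3 -> X8 -> X1
  P5: X9 <- X7 <- X3 -> X1
  P6: X9 <- X7 -> X8 <- X3 -> X1
  P7: X9 <- X7 -> X8 -> X1
Condition 1 (no descendant of X9 in the set): holds — descendants of X9 are {X1, X8}; none are in {X3, X7}.
Condition 2 (every backdoor path blocked by {X3, X7}):
  P1: blocked at fork node X3 ∈ conditioning set.
  P2: blocked at fork node X3 ∈ conditioning set.
  P3: blocked at fork node X3 ∈ conditioning set.
  P4: blocked at chain node X7 ∈ conditioning set.
  P5: blocked at chain node X7 ∈ conditioning set.
  P6: blocked at fork node X7 ∈ conditioning set.
  P7: blocked at fork node X7 ∈ conditioning set.
{X3, X7} satisfies the backdoor criterion.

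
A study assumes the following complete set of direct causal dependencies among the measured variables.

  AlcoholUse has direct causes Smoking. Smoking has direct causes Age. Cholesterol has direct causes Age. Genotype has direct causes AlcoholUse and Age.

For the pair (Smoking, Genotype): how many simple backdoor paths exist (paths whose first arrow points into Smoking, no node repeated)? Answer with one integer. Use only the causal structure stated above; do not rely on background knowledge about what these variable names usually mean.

A backdoor path from Smoking to Genotype is any simple undirected path whose first edge points into Smoking (i.e. leaves Smoking via a parent).
Parents of Smoking: {Age}.
Enumerating:
  P1: Smoking <- Age -> Genotype
That exhausts the simple backdoor paths. Count: 1.

1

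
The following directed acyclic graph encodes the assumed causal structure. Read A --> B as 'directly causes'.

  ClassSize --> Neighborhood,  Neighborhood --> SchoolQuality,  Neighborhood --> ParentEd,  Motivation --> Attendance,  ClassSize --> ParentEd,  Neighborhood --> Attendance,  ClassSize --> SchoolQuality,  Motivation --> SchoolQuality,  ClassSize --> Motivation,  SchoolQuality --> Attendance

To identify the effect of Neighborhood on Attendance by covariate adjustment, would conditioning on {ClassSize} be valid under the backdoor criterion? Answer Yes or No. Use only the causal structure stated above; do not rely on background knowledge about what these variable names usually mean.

Backdoor paths from Neighborhood to Attendance (paths whose first edge points into Neighborhood):
  P1: Neighborhood <- ClassSize -> Motivation -> SchoolQuality -> Attendance
  P2: Neighborhood <- ClassSize -> Motivation -> Attendance
  P3: Neighborhood <- ClassSize -> SchoolQuality <- Motivation -> Attendance
  P4: Neighborhood <- ClassSize -> SchoolQuality -> Attendance
Condition 1 (no descendant of Neighborhood in the set): holds — descendants of Neighborhood are {Attendance, ParentEd, SchoolQuality}; none are in {ClassSize}.
Condition 2 (every backdoor path blocked by {ClassSize}):
  P1: blocked at fork node ClassSize ∈ conditioning set.
  P2: blocked at fork node ClassSize ∈ conditioning set.
  P3: blocked at fork node ClassSize ∈ conditioning set.
  P4: blocked at fork node ClassSize ∈ conditioning set.
{ClassSize} satisfies the backdoor criterion.

Yes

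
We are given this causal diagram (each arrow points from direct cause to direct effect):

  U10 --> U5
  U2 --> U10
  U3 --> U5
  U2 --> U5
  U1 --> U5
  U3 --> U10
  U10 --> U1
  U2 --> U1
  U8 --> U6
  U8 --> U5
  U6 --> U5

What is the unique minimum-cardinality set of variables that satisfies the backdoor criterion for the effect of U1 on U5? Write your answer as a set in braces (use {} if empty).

Variables eligible for adjustment (non-descendants of U1, excluding U1 and U5): {U10, U2, U3, U6, U8}.
Backdoor paths from U1 to U5:
  P1: U1 <- U2 -> U10 <- U3 -> U5
  P2: U1 <- U2 -> U10 -> U5
  P3: U1 <- U2 -> U5
  P4: U1 <- U10 <- U2 -> U5
  P5: U1 <- U10 <- U3 -> U5
  P6: U1 <- U10 -> U5
The empty set is not sufficient: P2 (U1 <- U2 -> U10 -> U5) has no collider blocking it and no conditioned non-collider, so it is open.
Try {U10, U2}:
  P1: blocked at fork node U2 ∈ conditioning set.
  P2: blocked at fork node U2 ∈ conditioning set.
  P3: blocked at fork node U2 ∈ conditioning set.
  P4: blocked at chain node U10 ∈ conditioning set.
  P5: blocked at chain node U10 ∈ conditioning set.
  P6: blocked at fork node U10 ∈ conditioning set.
{U10, U2} contains no descendant of U1 and blocks every backdoor path.
Every element of {U10, U2} is needed (dropping U10 leaves P5 open; dropping U2 leaves P1 open), so no proper subset is valid.
Among all size-2 subsets of the eligible variables, only {U10, U2} blocks every backdoor path, so it is the unique smallest valid adjustment set.

{U10, U2}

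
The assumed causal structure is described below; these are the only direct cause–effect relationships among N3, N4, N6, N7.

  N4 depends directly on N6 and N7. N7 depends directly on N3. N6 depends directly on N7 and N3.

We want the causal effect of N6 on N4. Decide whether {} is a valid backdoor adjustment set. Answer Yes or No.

Backdoor paths from N6 to N4 (paths whose first edge points into N6):
  P1: N6 <- N3 -> N7 -> N4
  P2: N6 <- N7 -> N4
Condition 1 (no descendant of N6 in the set): holds — descendants of N6 are {N4}; none are in {}.
Condition 2 (every backdoor path blocked by {}):
  P1: open — no interior node is in the conditioning set.
  P2: open — no interior node is in the conditioning set.
{} does not satisfy the backdoor criterion.

No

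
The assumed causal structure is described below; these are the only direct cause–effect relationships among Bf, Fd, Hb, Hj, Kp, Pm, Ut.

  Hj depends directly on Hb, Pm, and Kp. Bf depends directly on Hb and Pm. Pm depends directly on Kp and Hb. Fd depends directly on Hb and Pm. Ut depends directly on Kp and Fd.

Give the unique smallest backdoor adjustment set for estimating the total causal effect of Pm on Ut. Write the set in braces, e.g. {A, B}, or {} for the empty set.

Variables eligible for adjustment (non-descendants of Pm, excluding Pm and Ut): {Hb, Kp}.
Backdoor paths from Pm to Ut:
  P1: Pm <- Kp -> Hj <- Hb -> Fd -> Ut
  P2: Pm <- Kp -> Ut
  P3: Pm <- Hb -> Hj <- Kp -> Ut
  P4: Pm <- Hb -> Fd -> Ut
The empty set is not sufficient: P2 (Pm <- Kp -> Ut) has no collider blocking it and no conditioned non-collider, so it is open.
Try {Hb, Kp}:
  P1: blocked at fork node Kp ∈ conditioning set.
  P2: blocked at fork node Kp ∈ conditioning set.
  P3: blocked at fork node Hb ∈ conditioning set.
  P4: blocked at fork node Hb ∈ conditioning set.
{Hb, Kp} contains no descendant of Pm and blocks every backdoor path.
Every element of {Hb, Kp} is needed (dropping Hb leaves P4 open; dropping Kp leaves P2 open), so no proper subset is valid.
Among all size-2 subsets of the eligible variables, only {Hb, Kp} blocks every backdoor path, so it is the unique smallest valid adjustment set.

{Hb, Kp}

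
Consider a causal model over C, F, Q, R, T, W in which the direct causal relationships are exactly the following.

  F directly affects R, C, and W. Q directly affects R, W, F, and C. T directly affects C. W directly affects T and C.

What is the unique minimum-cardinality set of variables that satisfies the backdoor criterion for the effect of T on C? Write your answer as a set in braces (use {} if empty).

Variables eligible for adjustment (non-descendants of T, excluding T and C): {F, Q, R, W}.
Backdoor paths from T to C:
  P1: T <- W <- Q -> F -> C
  P2: T <- W <- Q -> R <- F -> C
  P3: T <- W <- Q -> C
  P4: T <- W <- F <- Q -> C
  P5: T <- W <- F -> R <- Q -> C
  P6: T <- W <- F -> C
  P7: T <- W -> C
The empty set is not sufficient: P1 (T <- W <- Q -> F -> C) has no collider blocking it and no conditioned non-collider, so it is open.
Try {W}:
  P1: blocked at chain node W ∈ conditioning set.
  P2: blocked at chain node W ∈ conditioning set.
  P3: blocked at chain node W ∈ conditioning set.
  P4: blocked at chain node W ∈ conditioning set.
  P5: blocked at chain node W ∈ conditioning set.
  P6: blocked at chain node W ∈ conditioning set.
  P7: blocked at fork node W ∈ conditioning set.
{W} contains no descendant of T and blocks every backdoor path.
No other singleton works — e.g. {Q} leaves P6 open — so {W} is the unique smallest valid adjustment set.

{W}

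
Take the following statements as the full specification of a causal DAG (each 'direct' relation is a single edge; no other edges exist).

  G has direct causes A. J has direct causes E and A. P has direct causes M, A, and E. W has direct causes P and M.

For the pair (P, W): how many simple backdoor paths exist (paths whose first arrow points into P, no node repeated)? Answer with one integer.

A backdoor path from P to W is any simple undirected path whose first edge points into P (i.e. leaves P via a parent).
Parents of P: {A, E, M}.
Enumerating:
  P1: P <- M -> W
That exhausts the simple backdoor paths. Count: 1.

1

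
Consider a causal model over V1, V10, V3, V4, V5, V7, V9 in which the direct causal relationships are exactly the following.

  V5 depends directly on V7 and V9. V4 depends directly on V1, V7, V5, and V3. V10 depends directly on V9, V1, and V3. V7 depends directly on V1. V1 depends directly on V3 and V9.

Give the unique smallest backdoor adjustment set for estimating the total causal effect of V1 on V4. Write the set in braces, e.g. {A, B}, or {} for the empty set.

Variables eligible for adjustment (non-descendants of V1, excluding V1 and V4): {V3, V9}.
Backdoor paths from V1 to V4:
  P1: V1 <- V3 -> V10 <- V9 -> V5 <- V7 -> V4
  P2: V1 <- V3 -> V10 <- V9 -> V5 -> V4
  P3: V1 <- V3 -> V4
  P4: V1 <- V9 -> V10 <- V3 -> V4
  P5: V1 <- V9 -> V5 <- V7 -> V4
  P6: V1 <- V9 -> V5 -> V4
The empty set is not sufficient: P3 (V1 <- V3 -> V4) has no collider blocking it and no conditioned non-collider, so it is open.
Try {V3, V9}:
  P1: blocked at fork node V3 ∈ conditioning set.
  P2: blocked at fork node V3 ∈ conditioning set.
  P3: blocked at fork node V3 ∈ conditioning set.
  P4: blocked at fork node V9 ∈ conditioning set.
  P5: blocked at fork node V9 ∈ conditioning set.
  P6: blocked at fork node V9 ∈ conditioning set.
{V3, V9} contains no descendant of V1 and blocks every backdoor path.
Every element of {V3, V9} is needed (dropping V3 leaves P3 open; dropping V9 leaves P6 open), so no proper subset is valid.
Among all size-2 subsets of the eligible variables, only {V3, V9} blocks every backdoor path, so it is the unique smallest valid adjustment set.

{V3, V9}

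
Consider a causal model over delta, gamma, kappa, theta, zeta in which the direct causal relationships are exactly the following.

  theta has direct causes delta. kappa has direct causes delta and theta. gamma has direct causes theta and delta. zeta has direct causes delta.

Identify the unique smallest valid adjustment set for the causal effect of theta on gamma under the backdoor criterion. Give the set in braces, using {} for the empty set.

Variables eligible for adjustment (non-descendants of theta, excluding theta and gamma): {delta, zeta}.
Backdoor paths from theta to gamma:
  P1: theta <- delta -> gamma
The empty set is not sufficient: P1 (theta <- delta -> gamma) has no collider blocking it and no conditioned non-collider, so it is open.
Try {delta}:
  P1: blocked at fork node delta ∈ conditioning set.
{delta} contains no descendant of theta and blocks every backdoor path.
No other singleton works — e.g. {zeta} leaves P1 open — so {delta} is the unique smallest valid adjustment set.

{delta}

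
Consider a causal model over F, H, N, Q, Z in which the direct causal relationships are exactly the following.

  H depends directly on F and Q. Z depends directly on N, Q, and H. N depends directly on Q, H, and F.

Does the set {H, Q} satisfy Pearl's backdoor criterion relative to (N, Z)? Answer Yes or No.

Backdoor paths from N to Z (paths whose first edge points into N):
  P1: N <- Q -> H -> Z
  P2: N <- Q -> Z
  P3: N <- F -> H <- Q -> Z
  P4: N <- F -> H -> Z
  P5: N <- H <- Q -> Z
  P6: N <- H -> Z
Condition 1 (no descendant of N in the set): holds — descendants of N are {Z}; none are in {H, Q}.
Condition 2 (every backdoor path blocked by {H, Q}):
  P1: blocked at fork node Q ∈ conditioning set.
  P2: blocked at fork node Q ∈ conditioning set.
  P3: blocked at fork node Q ∈ conditioning set.
  P4: blocked at chain node H ∈ conditioning set.
  P5: blocked at chain node H ∈ conditioning set.
  P6: blocked at fork node H ∈ conditioning set.
{H, Q} satisfies the backdoor criterion.

Yes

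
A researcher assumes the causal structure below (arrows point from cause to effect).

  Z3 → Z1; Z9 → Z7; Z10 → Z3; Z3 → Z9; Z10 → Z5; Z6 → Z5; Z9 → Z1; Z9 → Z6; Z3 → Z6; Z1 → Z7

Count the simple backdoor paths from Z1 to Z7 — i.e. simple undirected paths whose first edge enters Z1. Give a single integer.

A backdoor path from Z1 to Z7 is any simple undirected path whose first edge points into Z1 (i.e. leaves Z1 via a parent).
Parents of Z1: {Z3, Z9}.
Enumerating:
  P1: Z1 <- Z3 <- Z10 -> Z5 <- Z6 <- Z9 -> Z7
  P2: Z1 <- Z3 -> Z9 -> Z7
  P3: Z1 <- Z3 -> Z6 <- Z9 -> Z7
  P4: Z1 <- Z9 -> Z7
That exhausts the simple backdoor paths. Count: 4.

4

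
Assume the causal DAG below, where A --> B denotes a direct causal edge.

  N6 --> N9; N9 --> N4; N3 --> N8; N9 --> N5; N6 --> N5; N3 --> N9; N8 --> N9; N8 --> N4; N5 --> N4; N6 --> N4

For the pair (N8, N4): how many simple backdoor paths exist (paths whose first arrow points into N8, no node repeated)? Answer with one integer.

A backdoor path from N8 to N4 is any simple undirected path whose first edge points into N8 (i.e. leaves N8 via a parent).
Parents of N8: {N3}.
Enumerating:
  P1: N8 <- N3 -> N9 <- N6 -> N5 -> N4
  P2: N8 <- N3 -> N9 <- N6 -> N4
  P3: N8 <- N3 -> N9 -> N5 <- N6 -> N4
  P4: N8 <- N3 -> N9 -> N5 -> N4
  P5: N8 <- N3 -> N9 -> N4
That exhausts the simple backdoor paths. Count: 5.

5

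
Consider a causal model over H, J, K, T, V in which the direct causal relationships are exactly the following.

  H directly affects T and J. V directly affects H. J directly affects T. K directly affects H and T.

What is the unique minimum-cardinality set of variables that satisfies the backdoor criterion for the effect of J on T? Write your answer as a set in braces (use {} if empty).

Variables eligible for adjustment (non-descendants of J, excluding J and T): {H, K, V}.
Backdoor paths from J to T:
  P1: J <- H <- K -> T
  P2: J <- H -> T
The empty set is not sufficient: P1 (J <- H <- K -> T) has no collider blocking it and no conditioned non-collider, so it is open.
Try {H}:
  P1: blocked at chain node H ∈ conditioning set.
  P2: blocked at fork node H ∈ conditioning set.
{H} contains no descendant of J and blocks every backdoor path.
No other singleton works — e.g. {V} leaves P1 open — so {H} is the unique smallest valid adjustment set.

{H}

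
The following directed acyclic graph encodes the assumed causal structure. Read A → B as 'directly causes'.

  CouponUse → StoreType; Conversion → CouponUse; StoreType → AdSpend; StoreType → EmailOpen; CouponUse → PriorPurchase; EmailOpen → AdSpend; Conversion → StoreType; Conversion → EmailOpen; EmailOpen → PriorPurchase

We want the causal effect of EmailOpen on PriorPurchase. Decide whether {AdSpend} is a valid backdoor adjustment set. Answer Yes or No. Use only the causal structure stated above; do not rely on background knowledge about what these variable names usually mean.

Backdoor paths from EmailOpen to PriorPurchase (paths whose first edge points into EmailOpen):
  P1: EmailOpen <- Conversion -> CouponUse -> PriorPurchase
  P2: EmailOpen <- Conversion -> StoreType <- CouponUse -> PriorPurchase
  P3: EmailOpen <- StoreType <- Conversion -> CouponUse -> PriorPurchase
  P4: EmailOpen <- StoreType <- CouponUse -> PriorPurchase
Condition 1 (no descendant of EmailOpen in the set): FAILS — AdSpend is a descendant of EmailOpen.
Condition 2 (every backdoor path blocked by {AdSpend}):
  P1: open — no interior node is in the conditioning set.
  P2: open — collider(s) StoreType are conditioned on (or have a conditioned descendant) and no non-collider on the path is in the set.
  P3: open — no interior node is in the conditioning set.
  P4: open — no interior node is in the conditioning set.
{AdSpend} does not satisfy the backdoor criterion.

No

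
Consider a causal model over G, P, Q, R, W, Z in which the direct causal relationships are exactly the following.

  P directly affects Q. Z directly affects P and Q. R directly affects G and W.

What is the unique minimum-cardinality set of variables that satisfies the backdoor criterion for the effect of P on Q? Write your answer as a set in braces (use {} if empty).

Variables eligible for adjustment (non-descendants of P, excluding P and Q): {G, R, W, Z}.
Backdoor paths from P to Q:
  P1: P <- Z -> Q
The empty set is not sufficient: P1 (P <- Z -> Q) has no collider blocking it and no conditioned non-collider, so it is open.
Try {Z}:
  P1: blocked at fork node Z ∈ conditioning set.
{Z} contains no descendant of P and blocks every backdoor path.
No other singleton works — e.g. {R} leaves P1 open — so {Z} is the unique smallest valid adjustment set.

{Z}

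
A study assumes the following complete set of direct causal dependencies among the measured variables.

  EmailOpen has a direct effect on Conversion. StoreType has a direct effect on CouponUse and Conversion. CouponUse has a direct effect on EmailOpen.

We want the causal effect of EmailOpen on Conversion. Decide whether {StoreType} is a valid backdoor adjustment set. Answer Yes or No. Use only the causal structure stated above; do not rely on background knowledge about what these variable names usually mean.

Backdoor paths from EmailOpen to Conversion (paths whose first edge points into EmailOpen):
  P1: EmailOpen <- CouponUse <- StoreType -> Conversion
Condition 1 (no descendant of EmailOpen in the set): holds — descendants of EmailOpen are {Conversion}; none are in {StoreType}.
Condition 2 (every backdoor path blocked by {StoreType}):
  P1: blocked at fork node StoreType ∈ conditioning set.
{StoreType} satisfies the backdoor criterion.

Yes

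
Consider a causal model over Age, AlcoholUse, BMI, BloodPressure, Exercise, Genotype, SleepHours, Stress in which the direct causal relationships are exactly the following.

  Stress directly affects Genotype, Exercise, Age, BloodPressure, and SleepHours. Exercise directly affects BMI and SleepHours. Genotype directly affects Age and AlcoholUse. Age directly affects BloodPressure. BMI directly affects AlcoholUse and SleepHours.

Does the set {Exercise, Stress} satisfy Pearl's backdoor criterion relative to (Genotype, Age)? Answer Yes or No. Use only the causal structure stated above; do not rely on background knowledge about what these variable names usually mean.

Yes

Backdoor paths from Genotype to Age (paths whose first edge points into Genotype):
  P1: Genotype <- Stress -> Age
  P2: Genotype <- Stress -> BloodPressure <- Age
Condition 1 (no descendant of Genotype in the set): holds — descendants of Genotype are {Age, AlcoholUse, BloodPressure}; none are in {Exercise, Stress}.
Condition 2 (every backdoor path blocked by {Exercise, Stress}):
  P1: blocked at fork node Stress ∈ conditioning set.
  P2: blocked at fork node Stress ∈ conditioning set.
{Exercise, Stress} satisfies the backdoor criterion.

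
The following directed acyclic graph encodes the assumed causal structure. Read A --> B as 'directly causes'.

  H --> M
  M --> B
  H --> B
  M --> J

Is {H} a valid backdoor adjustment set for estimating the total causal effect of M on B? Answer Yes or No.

Backdoor paths from M to B (paths whose first edge points into M):
  P1: M <- H -> B
Condition 1 (no descendant of M in the set): holds — descendants of M are {B, J}; none are in {H}.
Condition 2 (every backdoor path blocked by {H}):
  P1: blocked at fork node H ∈ conditioning set.
{H} satisfies the backdoor criterion.

Yes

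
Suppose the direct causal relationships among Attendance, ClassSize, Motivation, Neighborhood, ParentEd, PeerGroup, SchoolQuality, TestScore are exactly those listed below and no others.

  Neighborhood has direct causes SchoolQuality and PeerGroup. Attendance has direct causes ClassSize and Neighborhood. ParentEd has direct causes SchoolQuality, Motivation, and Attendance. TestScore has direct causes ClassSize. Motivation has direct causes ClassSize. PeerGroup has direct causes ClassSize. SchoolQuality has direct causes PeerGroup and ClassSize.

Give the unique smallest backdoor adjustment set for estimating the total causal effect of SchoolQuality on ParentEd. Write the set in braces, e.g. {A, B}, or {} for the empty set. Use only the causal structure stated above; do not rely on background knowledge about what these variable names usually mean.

{ClassSize, PeerGroup}

Variables eligible for adjustment (non-descendants of SchoolQuality, excluding SchoolQuality and ParentEd): {ClassSize, Motivation, PeerGroup, TestScore}.
Backdoor paths from SchoolQuality to ParentEd:
  P1: SchoolQuality <- ClassSize -> PeerGroup -> Neighborhood -> Attendance -> ParentEd
  P2: SchoolQuality <- ClassSize -> Motivation -> ParentEd
  P3: SchoolQuality <- ClassSize -> Attendance -> ParentEd
  P4: SchoolQuality <- PeerGroup <- ClassSize -> Motivation -> ParentEd
  P5: SchoolQuality <- PeerGroup <- ClassSize -> Attendance -> ParentEd
  P6: SchoolQuality <- PeerGroup -> Neighborhood -> Attendance <- ClassSize -> Motivation -> ParentEd
  P7: SchoolQuality <- PeerGroup -> Neighborhood -> Attendance -> ParentEd
The empty set is not sufficient: P1 (SchoolQuality <- ClassSize -> PeerGroup -> Neighborhood -> Attendance -> ParentEd) has no collider blocking it and no conditioned non-collider, so it is open.
Try {ClassSize, PeerGroup}:
  P1: blocked at fork node ClassSize ∈ conditioning set.
  P2: blocked at fork node ClassSize ∈ conditioning set.
  P3: blocked at fork node ClassSize ∈ conditioning set.
  P4: blocked at chain node PeerGroup ∈ conditioning set.
  P5: blocked at chain node PeerGroup ∈ conditioning set.
  P6: blocked at fork node PeerGroup ∈ conditioning set.
  P7: blocked at fork node PeerGroup ∈ conditioning set.
{ClassSize, PeerGroup} contains no descendant of SchoolQuality and blocks every backdoor path.
Every element of {ClassSize, PeerGroup} is needed (dropping ClassSize leaves P2 open; dropping PeerGroup leaves P7 open), so no proper subset is valid.
Among all size-2 subsets of the eligible variables, only {ClassSize, PeerGroup} blocks every backdoor path, so it is the unique smallest valid adjustment set.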